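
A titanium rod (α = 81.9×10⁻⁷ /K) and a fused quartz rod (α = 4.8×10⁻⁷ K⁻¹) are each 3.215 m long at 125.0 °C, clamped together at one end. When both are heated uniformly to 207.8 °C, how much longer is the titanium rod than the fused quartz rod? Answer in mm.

2.05 mm

ΔT = 82.8 K
titanium: ΔL = 81.9×10⁻⁷ × 3.215 m × 82.8 = 2.1802×10⁻³ m = 2.1802 mm
fused quartz: ΔL = 4.8×10⁻⁷ × 3.215 m × 82.8 = 1.2778×10⁻⁴ m = 0.12778 mm
difference = 2.1802 − 0.12778 = 2.05242 mm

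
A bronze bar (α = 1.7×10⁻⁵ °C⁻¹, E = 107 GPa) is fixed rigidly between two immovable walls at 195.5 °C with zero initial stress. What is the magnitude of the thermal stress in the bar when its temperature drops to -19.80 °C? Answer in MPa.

Fully constrained: the free strain ε = αΔT is blocked, so σ = Eε = EαΔT.
|ΔT| = 215.30 K
σ = 107×10⁹ × 1.7×10⁻⁵ × 215.30 = 3.92×10⁸ Pa

σ = 392 MPa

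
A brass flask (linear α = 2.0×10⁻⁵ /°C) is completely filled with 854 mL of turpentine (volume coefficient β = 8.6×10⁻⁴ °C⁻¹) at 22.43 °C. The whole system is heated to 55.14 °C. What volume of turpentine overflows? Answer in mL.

The flask also expands: β_container ≈ 3α = 6.0×10⁻⁵ /K
Net overflow = V₀(β_liq − 3α_cont)ΔT
β − 3α = 8.60×10⁻⁴ − 6.0×10⁻⁵ = 8.00×10⁻⁴ /K; ΔT = 32.71 K
ΔV = 854 × 8.00×10⁻⁴ × 32.71 = 22.3 mL

22.3 mL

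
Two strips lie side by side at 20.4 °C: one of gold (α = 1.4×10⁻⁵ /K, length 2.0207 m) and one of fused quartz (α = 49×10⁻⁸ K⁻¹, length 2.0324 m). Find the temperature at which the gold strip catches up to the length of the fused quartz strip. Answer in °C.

T = 449.1 °C

L₁(1 + α₁ΔT) = L₂(1 + α₂ΔT) ⇒ ΔT = (L₂ − L₁)/(α₁L₁ − α₂L₂)
L₂ − L₁ = 2.0324 − 2.0207 = 1.17×10⁻² m
α₁L₁ − α₂L₂ = 1.4×10⁻⁵×2.0207 − 49×10⁻⁸×2.0324 = 2.7293924×10⁻⁵ m/K
ΔT = 1.17×10⁻² / 2.7293924×10⁻⁵ = 428.667 K
T = 20.4 + 428.667 = 449.067 °C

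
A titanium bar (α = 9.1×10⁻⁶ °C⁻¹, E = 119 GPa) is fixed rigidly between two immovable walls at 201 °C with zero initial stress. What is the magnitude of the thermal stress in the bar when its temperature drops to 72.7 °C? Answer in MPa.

σ = 139 MPa

Fully constrained: the free strain ε = αΔT is blocked, so σ = Eε = EαΔT.
|ΔT| = 128.3 K
σ = 119×10⁹ × 9.1×10⁻⁶ × 128.3 = 1.39×10⁸ Pa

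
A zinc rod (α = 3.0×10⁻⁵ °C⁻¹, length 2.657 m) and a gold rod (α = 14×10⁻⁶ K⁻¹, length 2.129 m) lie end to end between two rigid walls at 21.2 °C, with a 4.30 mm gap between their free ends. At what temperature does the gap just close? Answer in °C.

α₁L₁ = 7.971×10⁻⁵ m/K, α₂L₂ = 2.9806×10⁻⁵ m/K → total 1.09516×10⁻⁴ m/K
ΔT = g/(α₁L₁+α₂L₂) = 4.30×10⁻³ / 1.09516×10⁻⁴ = 39.264 K
T = 21.2 + 39.264 = 60.464 °C

T = 60.5 °C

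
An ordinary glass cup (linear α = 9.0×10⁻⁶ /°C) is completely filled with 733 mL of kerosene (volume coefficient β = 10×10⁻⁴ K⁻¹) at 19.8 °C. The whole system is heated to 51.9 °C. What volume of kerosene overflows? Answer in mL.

22.9 mL

The cup also expands: β_container ≈ 3α = 2.7×10⁻⁵ /K
Net overflow = V₀(β_liq − 3α_cont)ΔT
β − 3α = 1.00×10⁻³ − 2.7×10⁻⁵ = 9.73×10⁻⁴ /K; ΔT = 32.1 K
ΔV = 733 × 9.73×10⁻⁴ × 32.1 = 22.9 mL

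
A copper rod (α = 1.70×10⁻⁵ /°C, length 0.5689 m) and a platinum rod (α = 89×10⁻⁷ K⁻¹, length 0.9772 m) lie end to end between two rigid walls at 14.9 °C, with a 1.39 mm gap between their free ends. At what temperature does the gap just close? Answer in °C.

T = 90.6 °C

Gap closes when ΔL₁ + ΔL₂ = 1.39 mm = 1.39×10⁻³ m
(α₁L₁ + α₂L₂)ΔT = g
α₁L₁ + α₂L₂ = 1.70×10⁻⁵×0.5689 + 89×10⁻⁷×0.9772 = 1.836838×10⁻⁵ m/K
ΔT = 1.39×10⁻³ / 1.836838×10⁻⁵ = 75.674 K
T = 14.9 + 75.674 = 90.574 °C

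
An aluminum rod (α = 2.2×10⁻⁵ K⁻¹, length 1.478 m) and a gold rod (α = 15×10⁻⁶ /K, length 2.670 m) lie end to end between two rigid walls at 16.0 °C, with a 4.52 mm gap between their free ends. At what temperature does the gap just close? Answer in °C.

Gap closes when ΔL₁ + ΔL₂ = 4.52 mm = 4.52×10⁻³ m
(α₁L₁ + α₂L₂)ΔT = g
α₁L₁ + α₂L₂ = 2.2×10⁻⁵×1.478 + 15×10⁻⁶×2.670 = 7.2566×10⁻⁵ m/K
ΔT = 4.52×10⁻³ / 7.2566×10⁻⁵ = 62.288 K
T = 16.0 + 62.288 = 78.288 °C

T = 78.3 °C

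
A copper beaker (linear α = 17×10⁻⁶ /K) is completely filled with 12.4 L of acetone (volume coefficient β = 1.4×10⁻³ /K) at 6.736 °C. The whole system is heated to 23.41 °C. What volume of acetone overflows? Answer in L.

The beaker also expands: β_container ≈ 3α = 5.1×10⁻⁵ /K
Net overflow = V₀(β_liq − 3α_cont)ΔT
β − 3α = 1.40×10⁻³ − 5.1×10⁻⁵ = 1.349×10⁻³ /K; ΔT = 16.674 K
ΔV = 12.4 × 1.349×10⁻³ × 16.674 = 0.279 L

0.279 L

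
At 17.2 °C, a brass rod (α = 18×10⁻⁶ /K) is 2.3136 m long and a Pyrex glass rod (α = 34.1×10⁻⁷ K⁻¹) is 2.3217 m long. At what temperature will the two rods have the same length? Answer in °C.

T = 257.4 °C

L₁(1 + α₁ΔT) = L₂(1 + α₂ΔT) ⇒ ΔT = (L₂ − L₁)/(α₁L₁ − α₂L₂)
L₂ − L₁ = 2.3217 − 2.3136 = 8.10×10⁻³ m
α₁L₁ − α₂L₂ = 18×10⁻⁶×2.3136 − 34.1×10⁻⁷×2.3217 = 3.3727803×10⁻⁵ m/K
ΔT = 8.10×10⁻³ / 3.3727803×10⁻⁵ = 240.158 K
T = 17.2 + 240.158 = 257.358 °C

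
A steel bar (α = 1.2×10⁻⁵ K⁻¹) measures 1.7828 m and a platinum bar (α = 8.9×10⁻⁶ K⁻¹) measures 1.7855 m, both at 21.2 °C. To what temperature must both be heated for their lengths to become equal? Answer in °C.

T = 511.9 °C

Equal length when α₁L₁ΔT − α₂L₂ΔT = L₂ − L₁ = 2.70×10⁻³ m
α₁L₁ = 2.13936×10⁻⁵, α₂L₂ = 1.589095×10⁻⁵ → Δ(αL) = 5.50265×10⁻⁶ m/K
ΔT = 2.70×10⁻³ / 5.50265×10⁻⁶ = 490.673 K, so T = 21.2 + 490.673 = 511.873 °C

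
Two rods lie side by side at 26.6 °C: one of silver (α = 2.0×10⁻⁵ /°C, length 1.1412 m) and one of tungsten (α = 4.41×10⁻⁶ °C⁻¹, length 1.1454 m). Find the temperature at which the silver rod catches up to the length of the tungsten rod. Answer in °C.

T = 262.9 °C

L₁(1 + α₁ΔT) = L₂(1 + α₂ΔT) ⇒ ΔT = (L₂ − L₁)/(α₁L₁ − α₂L₂)
L₂ − L₁ = 1.1454 − 1.1412 = 4.20×10⁻³ m
α₁L₁ − α₂L₂ = 2.0×10⁻⁵×1.1412 − 4.41×10⁻⁶×1.1454 = 1.7772786×10⁻⁵ m/K
ΔT = 4.20×10⁻³ / 1.7772786×10⁻⁵ = 236.316 K
T = 26.6 + 236.316 = 262.916 °C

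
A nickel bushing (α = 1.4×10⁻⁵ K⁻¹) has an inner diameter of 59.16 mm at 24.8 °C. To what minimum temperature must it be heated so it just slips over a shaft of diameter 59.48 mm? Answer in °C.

T = 411 °C

Required Δd = 59.48 − 59.16 = 0.32 mm
Δd = αd₀ΔT ⇒ ΔT = Δd/(αd₀) = 0.32 / (1.4×10⁻⁵ × 59.16) = 386.36 K
T_min = 24.8 + 386.36 = 411.16 °C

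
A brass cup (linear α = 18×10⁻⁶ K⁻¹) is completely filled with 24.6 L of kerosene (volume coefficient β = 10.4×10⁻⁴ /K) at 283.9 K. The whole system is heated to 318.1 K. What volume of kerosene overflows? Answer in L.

The cup also expands: β_container ≈ 3α = 5.4×10⁻⁵ /K
Net overflow = V₀(β_liq − 3α_cont)ΔT
β − 3α = 1.04×10⁻³ − 5.4×10⁻⁵ = 9.86×10⁻⁴ /K; ΔT = 34.2 K
ΔV = 24.6 × 9.86×10⁻⁴ × 34.2 = 0.830 L

0.830 L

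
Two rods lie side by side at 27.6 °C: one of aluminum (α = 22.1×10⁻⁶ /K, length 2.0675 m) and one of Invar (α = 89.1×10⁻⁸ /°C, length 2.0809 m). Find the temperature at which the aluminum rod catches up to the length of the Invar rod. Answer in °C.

T = 333.3 °C

L₁(1 + α₁ΔT) = L₂(1 + α₂ΔT) ⇒ ΔT = (L₂ − L₁)/(α₁L₁ − α₂L₂)
L₂ − L₁ = 2.0809 − 2.0675 = 1.34×10⁻² m
α₁L₁ − α₂L₂ = 22.1×10⁻⁶×2.0675 − 89.1×10⁻⁸×2.0809 = 4.38376681×10⁻⁵ m/K
ΔT = 1.34×10⁻² / 4.38376681×10⁻⁵ = 305.673 K
T = 27.6 + 305.673 = 333.273 °C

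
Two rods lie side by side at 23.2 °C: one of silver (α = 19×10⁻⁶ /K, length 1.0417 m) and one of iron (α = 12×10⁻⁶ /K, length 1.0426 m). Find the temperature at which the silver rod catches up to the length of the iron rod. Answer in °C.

Equal length when α₁L₁ΔT − α₂L₂ΔT = L₂ − L₁ = 9.00×10⁻⁴ m
α₁L₁ = 1.97923×10⁻⁵, α₂L₂ = 1.25112×10⁻⁵ → Δ(αL) = 7.2811×10⁻⁶ m/K
ΔT = 9.00×10⁻⁴ / 7.2811×10⁻⁶ = 123.608 K, so T = 23.2 + 123.608 = 146.808 °C

T = 146.8 °C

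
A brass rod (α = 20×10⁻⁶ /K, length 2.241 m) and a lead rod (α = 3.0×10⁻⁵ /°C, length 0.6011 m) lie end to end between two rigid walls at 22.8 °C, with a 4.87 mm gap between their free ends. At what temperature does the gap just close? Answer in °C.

α₁L₁ = 4.482×10⁻⁵ m/K, α₂L₂ = 1.8033×10⁻⁵ m/K → total 6.2853×10⁻⁵ m/K
ΔT = g/(α₁L₁+α₂L₂) = 4.87×10⁻³ / 6.2853×10⁻⁵ = 77.48 K
T = 22.8 + 77.48 = 100.28 °C

T = 100 °C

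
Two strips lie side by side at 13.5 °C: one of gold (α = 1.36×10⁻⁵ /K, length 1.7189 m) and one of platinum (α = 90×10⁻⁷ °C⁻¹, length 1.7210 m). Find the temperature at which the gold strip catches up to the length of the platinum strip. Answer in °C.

Equal length when α₁L₁ΔT − α₂L₂ΔT = L₂ − L₁ = 2.10×10⁻³ m
α₁L₁ = 2.337704×10⁻⁵, α₂L₂ = 1.5489×10⁻⁵ → Δ(αL) = 7.88804×10⁻⁶ m/K
ΔT = 2.10×10⁻³ / 7.88804×10⁻⁶ = 266.226 K, so T = 13.5 + 266.226 = 279.726 °C

T = 279.7 °C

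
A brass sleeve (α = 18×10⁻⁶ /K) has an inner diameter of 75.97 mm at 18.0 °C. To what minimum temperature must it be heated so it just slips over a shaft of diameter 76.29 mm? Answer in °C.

T = 252 °C

Required Δd = 76.29 − 75.97 = 0.32 mm
Δd = αd₀ΔT ⇒ ΔT = Δd/(αd₀) = 0.32 / (18×10⁻⁶ × 75.97) = 234.01 K
T_min = 18.0 + 234.01 = 252.01 °C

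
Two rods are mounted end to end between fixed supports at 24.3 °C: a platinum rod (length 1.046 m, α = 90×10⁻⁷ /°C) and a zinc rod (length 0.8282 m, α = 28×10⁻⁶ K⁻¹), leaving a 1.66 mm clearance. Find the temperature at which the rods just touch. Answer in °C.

α₁L₁ = 9.414×10⁻⁶ m/K, α₂L₂ = 2.31896×10⁻⁵ m/K → total 3.26036×10⁻⁵ m/K
ΔT = g/(α₁L₁+α₂L₂) = 1.66×10⁻³ / 3.26036×10⁻⁵ = 50.915 K
T = 24.3 + 50.915 = 75.215 °C

T = 75.2 °C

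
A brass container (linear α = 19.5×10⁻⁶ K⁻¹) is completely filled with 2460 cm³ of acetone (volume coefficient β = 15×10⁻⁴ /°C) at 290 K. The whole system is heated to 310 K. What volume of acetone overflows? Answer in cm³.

The container also expands: β_container ≈ 3α = 5.85×10⁻⁵ /K
Net overflow = V₀(β_liq − 3α_cont)ΔT
β − 3α = 1.50×10⁻³ − 5.85×10⁻⁵ = 1.4415×10⁻³ /K; ΔT = 20 K
ΔV = 2460 × 1.4415×10⁻³ × 20 = 70.9 cm³

70.9 cm³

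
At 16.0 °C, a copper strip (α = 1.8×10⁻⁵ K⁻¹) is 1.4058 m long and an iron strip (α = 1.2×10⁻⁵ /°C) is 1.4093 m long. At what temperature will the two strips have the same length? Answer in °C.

T = 433.0 °C

L₁(1 + α₁ΔT) = L₂(1 + α₂ΔT) ⇒ ΔT = (L₂ − L₁)/(α₁L₁ − α₂L₂)
L₂ − L₁ = 1.4093 − 1.4058 = 3.50×10⁻³ m
α₁L₁ − α₂L₂ = 1.8×10⁻⁵×1.4058 − 1.2×10⁻⁵×1.4093 = 8.3928×10⁻⁶ m/K
ΔT = 3.50×10⁻³ / 8.3928×10⁻⁶ = 417.024 K
T = 16.0 + 417.024 = 433.024 °C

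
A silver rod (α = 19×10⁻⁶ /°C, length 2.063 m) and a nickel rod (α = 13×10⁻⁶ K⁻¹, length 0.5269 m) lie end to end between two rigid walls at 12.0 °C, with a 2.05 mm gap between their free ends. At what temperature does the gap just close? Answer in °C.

α₁L₁ = 3.9197×10⁻⁵ m/K, α₂L₂ = 6.8497×10⁻⁶ m/K → total 4.60467×10⁻⁵ m/K
ΔT = g/(α₁L₁+α₂L₂) = 2.05×10⁻³ / 4.60467×10⁻⁵ = 44.520 K
T = 12.0 + 44.520 = 56.520 °C

T = 56.5 °C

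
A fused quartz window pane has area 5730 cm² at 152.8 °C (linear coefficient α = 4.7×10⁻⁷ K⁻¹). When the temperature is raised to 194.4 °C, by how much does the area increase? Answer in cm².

ΔA = 0.224 cm²

Area coefficient ≈ 2α; |ΔT| = 41.6 K
ΔA = 2αA₀ΔT = 2(4.7×10⁻⁷)(5730)(41.6) = 0.224 cm²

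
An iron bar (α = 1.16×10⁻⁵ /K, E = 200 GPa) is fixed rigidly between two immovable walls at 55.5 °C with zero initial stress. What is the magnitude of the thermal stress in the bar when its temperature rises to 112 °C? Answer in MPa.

σ = 131 MPa

Fully constrained: the free strain ε = αΔT is blocked, so σ = Eε = EαΔT.
|ΔT| = 56.5 K
σ = 200×10⁹ × 1.16×10⁻⁵ × 56.5 = 1.31×10⁸ Pa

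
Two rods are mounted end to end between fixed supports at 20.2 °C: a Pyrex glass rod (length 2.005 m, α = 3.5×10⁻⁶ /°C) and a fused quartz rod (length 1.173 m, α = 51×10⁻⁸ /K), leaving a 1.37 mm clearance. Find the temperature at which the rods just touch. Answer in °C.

α₁L₁ = 7.0175×10⁻⁶ m/K, α₂L₂ = 5.9823×10⁻⁷ m/K → total 7.61573×10⁻⁶ m/K
ΔT = g/(α₁L₁+α₂L₂) = 1.37×10⁻³ / 7.61573×10⁻⁶ = 179.89 K
T = 20.2 + 179.89 = 200.09 °C

T = 200 °C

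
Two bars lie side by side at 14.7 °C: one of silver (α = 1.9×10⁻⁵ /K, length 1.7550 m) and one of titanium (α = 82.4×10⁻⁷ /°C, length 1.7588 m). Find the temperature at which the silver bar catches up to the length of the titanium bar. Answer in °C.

T = 216.3 °C

L₁(1 + α₁ΔT) = L₂(1 + α₂ΔT) ⇒ ΔT = (L₂ − L₁)/(α₁L₁ − α₂L₂)
L₂ − L₁ = 1.7588 − 1.7550 = 3.80×10⁻³ m
α₁L₁ − α₂L₂ = 1.9×10⁻⁵×1.7550 − 82.4×10⁻⁷×1.7588 = 1.8852488×10⁻⁵ m/K
ΔT = 3.80×10⁻³ / 1.8852488×10⁻⁵ = 201.565 K
T = 14.7 + 201.565 = 216.265 °C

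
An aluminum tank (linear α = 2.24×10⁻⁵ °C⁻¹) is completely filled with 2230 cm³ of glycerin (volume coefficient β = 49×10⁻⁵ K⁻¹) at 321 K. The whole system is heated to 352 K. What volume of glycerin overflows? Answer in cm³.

29.2 cm³

The tank also expands: β_container ≈ 3α = 6.72×10⁻⁵ /K
Net overflow = V₀(β_liq − 3α_cont)ΔT
β − 3α = 4.90×10⁻⁴ − 6.72×10⁻⁵ = 4.228×10⁻⁴ /K; ΔT = 31 K
ΔV = 2230 × 4.228×10⁻⁴ × 31 = 29.2 cm³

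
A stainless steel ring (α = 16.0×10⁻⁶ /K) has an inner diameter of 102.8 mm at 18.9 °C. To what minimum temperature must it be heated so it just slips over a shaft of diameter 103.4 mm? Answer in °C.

T = 384 °C

Required Δd = 103.4 − 102.8 = 0.6 mm
Δd = αd₀ΔT ⇒ ΔT = Δd/(αd₀) = 0.6 / (16.0×10⁻⁶ × 102.8) = 364.79 K
T_min = 18.9 + 364.79 = 383.69 °C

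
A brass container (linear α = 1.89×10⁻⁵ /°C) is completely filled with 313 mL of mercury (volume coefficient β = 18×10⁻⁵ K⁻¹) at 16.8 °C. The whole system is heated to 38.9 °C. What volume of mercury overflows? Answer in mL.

0.853 mL

The container also expands: β_container ≈ 3α = 5.67×10⁻⁵ /K
Net overflow = V₀(β_liq − 3α_cont)ΔT
β − 3α = 1.80×10⁻⁴ − 5.67×10⁻⁵ = 1.233×10⁻⁴ /K; ΔT = 22.1 K
ΔV = 313 × 1.233×10⁻⁴ × 22.1 = 0.853 mL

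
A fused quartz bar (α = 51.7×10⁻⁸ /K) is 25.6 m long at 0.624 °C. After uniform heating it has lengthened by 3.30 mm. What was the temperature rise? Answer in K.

ΔT = 249 K

ΔL = αL₀ΔT ⇒ ΔT = ΔL / (αL₀)
ΔT = 3.30×10⁻³ m / (51.7×10⁻⁸ × 25.6 m) = 249.34 K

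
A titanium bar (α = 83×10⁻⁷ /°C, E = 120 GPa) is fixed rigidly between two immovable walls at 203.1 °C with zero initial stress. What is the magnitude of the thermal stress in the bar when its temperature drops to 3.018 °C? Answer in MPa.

σ = 199 MPa

Fully constrained: the free strain ε = αΔT is blocked, so σ = Eε = EαΔT.
|ΔT| = 200.082 K
σ = 120×10⁹ × 83×10⁻⁷ × 200.082 = 1.99×10⁸ Pa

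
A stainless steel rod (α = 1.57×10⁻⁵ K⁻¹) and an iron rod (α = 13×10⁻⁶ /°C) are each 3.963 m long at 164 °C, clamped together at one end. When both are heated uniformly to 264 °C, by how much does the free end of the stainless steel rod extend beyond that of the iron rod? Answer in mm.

1.07 mm

ΔT = 100 K
stainless steel: ΔL = 1.57×10⁻⁵ × 3.963 m × 100 = 6.2219×10⁻³ m = 6.2219 mm
iron: ΔL = 13×10⁻⁶ × 3.963 m × 100 = 5.1519×10⁻³ m = 5.1519 mm
difference = 6.2219 − 5.1519 = 1.0700 mm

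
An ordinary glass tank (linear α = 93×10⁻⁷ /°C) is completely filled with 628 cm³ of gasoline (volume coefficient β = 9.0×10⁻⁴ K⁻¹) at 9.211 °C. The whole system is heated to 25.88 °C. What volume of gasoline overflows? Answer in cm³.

The tank also expands: β_container ≈ 3α = 2.79×10⁻⁵ /K
Net overflow = V₀(β_liq − 3α_cont)ΔT
β − 3α = 9.00×10⁻⁴ − 2.79×10⁻⁵ = 8.721×10⁻⁴ /K; ΔT = 16.669 K
ΔV = 628 × 8.721×10⁻⁴ × 16.669 = 9.13 cm³

9.13 cm³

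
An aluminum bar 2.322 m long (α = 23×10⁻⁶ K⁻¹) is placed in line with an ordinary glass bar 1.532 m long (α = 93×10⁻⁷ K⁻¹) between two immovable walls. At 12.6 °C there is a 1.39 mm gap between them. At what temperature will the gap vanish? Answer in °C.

Gap closes when ΔL₁ + ΔL₂ = 1.39 mm = 1.39×10⁻³ m
(α₁L₁ + α₂L₂)ΔT = g
α₁L₁ + α₂L₂ = 23×10⁻⁶×2.322 + 93×10⁻⁷×1.532 = 6.76536×10⁻⁵ m/K
ΔT = 1.39×10⁻³ / 6.76536×10⁻⁵ = 20.546 K
T = 12.6 + 20.546 = 33.146 °C

T = 33.1 °C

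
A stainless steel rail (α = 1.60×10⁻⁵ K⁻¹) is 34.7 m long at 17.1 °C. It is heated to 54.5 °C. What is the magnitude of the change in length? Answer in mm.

|ΔT| = |54.5 − 17.1| = 37.4 K
ΔL = αL₀ΔT = (1.60×10⁻⁵)(34.7)(37.4) = 2.08×10⁻² m

ΔL = 20.8 mm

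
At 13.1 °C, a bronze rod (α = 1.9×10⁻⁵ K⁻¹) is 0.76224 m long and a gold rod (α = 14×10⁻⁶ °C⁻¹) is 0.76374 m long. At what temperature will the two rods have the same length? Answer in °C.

L₁(1 + α₁ΔT) = L₂(1 + α₂ΔT) ⇒ ΔT = (L₂ − L₁)/(α₁L₁ − α₂L₂)
L₂ − L₁ = 0.76374 − 0.76224 = 1.50×10⁻³ m
α₁L₁ − α₂L₂ = 1.9×10⁻⁵×0.76224 − 14×10⁻⁶×0.76374 = 3.7902×10⁻⁶ m/K
ΔT = 1.50×10⁻³ / 3.7902×10⁻⁶ = 395.757 K
T = 13.1 + 395.757 = 408.857 °C

T = 408.9 °C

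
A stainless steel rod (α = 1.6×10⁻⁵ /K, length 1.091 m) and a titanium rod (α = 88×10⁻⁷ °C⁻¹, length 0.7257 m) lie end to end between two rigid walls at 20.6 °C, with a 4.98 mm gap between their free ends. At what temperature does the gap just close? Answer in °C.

T = 229 °C

Gap closes when ΔL₁ + ΔL₂ = 4.98 mm = 4.98×10⁻³ m
(α₁L₁ + α₂L₂)ΔT = g
α₁L₁ + α₂L₂ = 1.6×10⁻⁵×1.091 + 88×10⁻⁷×0.7257 = 2.384216×10⁻⁵ m/K
ΔT = 4.98×10⁻³ / 2.384216×10⁻⁵ = 208.87 K
T = 20.6 + 208.87 = 229.47 °C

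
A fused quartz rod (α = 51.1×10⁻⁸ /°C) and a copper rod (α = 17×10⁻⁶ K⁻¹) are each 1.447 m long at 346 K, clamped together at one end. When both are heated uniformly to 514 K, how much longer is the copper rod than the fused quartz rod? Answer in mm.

4.01 mm

ΔT = 168 K
fused quartz: ΔL = 51.1×10⁻⁸ × 1.447 m × 168 = 1.2422×10⁻⁴ m = 0.12422 mm
copper: ΔL = 17×10⁻⁶ × 1.447 m × 168 = 4.1326×10⁻³ m = 4.1326 mm
difference = 4.1326 − 0.12422 = 4.00838 mm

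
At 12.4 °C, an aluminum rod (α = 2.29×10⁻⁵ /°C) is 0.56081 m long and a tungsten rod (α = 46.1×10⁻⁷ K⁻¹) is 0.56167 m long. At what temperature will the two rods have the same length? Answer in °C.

L₁(1 + α₁ΔT) = L₂(1 + α₂ΔT) ⇒ ΔT = (L₂ − L₁)/(α₁L₁ − α₂L₂)
L₂ − L₁ = 0.56167 − 0.56081 = 8.60×10⁻⁴ m
α₁L₁ − α₂L₂ = 2.29×10⁻⁵×0.56081 − 46.1×10⁻⁷×0.56167 = 1.02532503×10⁻⁵ m/K
ΔT = 8.60×10⁻⁴ / 1.02532503×10⁻⁵ = 83.8758 K
T = 12.4 + 83.8758 = 96.2758 °C

T = 96.28 °C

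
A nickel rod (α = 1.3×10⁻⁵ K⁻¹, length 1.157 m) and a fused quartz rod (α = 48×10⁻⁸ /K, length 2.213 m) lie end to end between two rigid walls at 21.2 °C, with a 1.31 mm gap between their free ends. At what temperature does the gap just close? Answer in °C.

α₁L₁ = 1.5041×10⁻⁵ m/K, α₂L₂ = 1.06224×10⁻⁶ m/K → total 1.610324×10⁻⁵ m/K
ΔT = g/(α₁L₁+α₂L₂) = 1.31×10⁻³ / 1.610324×10⁻⁵ = 81.35 K
T = 21.2 + 81.35 = 102.55 °C

T = 103 °C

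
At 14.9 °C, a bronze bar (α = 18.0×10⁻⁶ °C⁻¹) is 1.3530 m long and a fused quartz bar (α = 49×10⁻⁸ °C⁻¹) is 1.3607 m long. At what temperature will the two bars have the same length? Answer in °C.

T = 340.0 °C

Equal length when α₁L₁ΔT − α₂L₂ΔT = L₂ − L₁ = 7.70×10⁻³ m
α₁L₁ = 2.4354×10⁻⁵, α₂L₂ = 6.66743×10⁻⁷ → Δ(αL) = 2.3687257×10⁻⁵ m/K
ΔT = 7.70×10⁻³ / 2.3687257×10⁻⁵ = 325.069 K, so T = 14.9 + 325.069 = 339.969 °C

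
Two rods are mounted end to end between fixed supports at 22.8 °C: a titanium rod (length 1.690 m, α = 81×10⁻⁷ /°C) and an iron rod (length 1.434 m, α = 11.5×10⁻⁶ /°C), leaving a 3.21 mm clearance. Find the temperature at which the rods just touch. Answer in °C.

T = 129 °C

α₁L₁ = 1.3689×10⁻⁵ m/K, α₂L₂ = 1.6491×10⁻⁵ m/K → total 3.018×10⁻⁵ m/K
ΔT = g/(α₁L₁+α₂L₂) = 3.21×10⁻³ / 3.018×10⁻⁵ = 106.36 K
T = 22.8 + 106.36 = 129.16 °C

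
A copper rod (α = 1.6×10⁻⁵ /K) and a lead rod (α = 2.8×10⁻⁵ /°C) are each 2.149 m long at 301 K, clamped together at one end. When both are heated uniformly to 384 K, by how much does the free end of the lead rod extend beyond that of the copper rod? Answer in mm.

2.14 mm

ΔT = 83 K
copper: ΔL = 1.6×10⁻⁵ × 2.149 m × 83 = 2.8539×10⁻³ m = 2.8539 mm
lead: ΔL = 2.8×10⁻⁵ × 2.149 m × 83 = 4.9943×10⁻³ m = 4.9943 mm
difference = 4.9943 − 2.8539 = 2.1404 mm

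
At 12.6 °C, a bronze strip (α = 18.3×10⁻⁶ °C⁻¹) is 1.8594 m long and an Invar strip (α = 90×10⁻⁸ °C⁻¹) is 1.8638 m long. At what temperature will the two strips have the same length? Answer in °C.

T = 148.6 °C

L₁(1 + α₁ΔT) = L₂(1 + α₂ΔT) ⇒ ΔT = (L₂ − L₁)/(α₁L₁ − α₂L₂)
L₂ − L₁ = 1.8638 − 1.8594 = 4.40×10⁻³ m
α₁L₁ − α₂L₂ = 18.3×10⁻⁶×1.8594 − 90×10⁻⁸×1.8638 = 3.23496×10⁻⁵ m/K
ΔT = 4.40×10⁻³ / 3.23496×10⁻⁵ = 136.014 K
T = 12.6 + 136.014 = 148.614 °C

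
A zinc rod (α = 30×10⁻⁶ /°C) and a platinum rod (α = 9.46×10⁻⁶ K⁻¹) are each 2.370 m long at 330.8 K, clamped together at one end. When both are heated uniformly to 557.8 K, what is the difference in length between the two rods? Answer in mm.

ΔT = 227.0 K
zinc: ΔL = 30×10⁻⁶ × 2.370 m × 227.0 = 1.6140×10⁻² m = 16.140 mm
platinum: ΔL = 9.46×10⁻⁶ × 2.370 m × 227.0 = 5.0894×10⁻³ m = 5.0894 mm
difference = 16.140 − 5.0894 = 11.0506 mm

11.1 mm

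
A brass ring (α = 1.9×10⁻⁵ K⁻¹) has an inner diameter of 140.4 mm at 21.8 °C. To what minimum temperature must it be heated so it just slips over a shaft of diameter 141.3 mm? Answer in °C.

T = 359 °C

Required Δd = 141.3 − 140.4 = 0.9 mm
Δd = αd₀ΔT ⇒ ΔT = Δd/(αd₀) = 0.9 / (1.9×10⁻⁵ × 140.4) = 337.38 K
T_min = 21.8 + 337.38 = 359.18 °C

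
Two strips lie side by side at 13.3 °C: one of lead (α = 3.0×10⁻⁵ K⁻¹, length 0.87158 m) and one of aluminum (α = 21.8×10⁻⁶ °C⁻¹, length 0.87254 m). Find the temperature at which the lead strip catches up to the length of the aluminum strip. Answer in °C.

T = 148.0 °C

Equal length when α₁L₁ΔT − α₂L₂ΔT = L₂ − L₁ = 9.60×10⁻⁴ m
α₁L₁ = 2.61474×10⁻⁵, α₂L₂ = 1.9021372×10⁻⁵ → Δ(αL) = 7.126028×10⁻⁶ m/K
ΔT = 9.60×10⁻⁴ / 7.126028×10⁻⁶ = 134.717 K, so T = 13.3 + 134.717 = 148.017 °C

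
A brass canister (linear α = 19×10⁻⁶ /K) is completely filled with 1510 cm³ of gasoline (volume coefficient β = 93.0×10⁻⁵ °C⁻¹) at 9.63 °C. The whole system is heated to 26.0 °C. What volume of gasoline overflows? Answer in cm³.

The canister also expands: β_container ≈ 3α = 5.7×10⁻⁵ /K
Net overflow = V₀(β_liq − 3α_cont)ΔT
β − 3α = 9.30×10⁻⁴ − 5.7×10⁻⁵ = 8.73×10⁻⁴ /K; ΔT = 16.37 K
ΔV = 1510 × 8.73×10⁻⁴ × 16.37 = 21.6 cm³

21.6 cm³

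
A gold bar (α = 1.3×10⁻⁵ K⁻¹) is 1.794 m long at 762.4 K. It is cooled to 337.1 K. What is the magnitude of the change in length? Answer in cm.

|ΔT| = |337.1 − 762.4| = 425.3 K
ΔL = αL₀ΔT = (1.3×10⁻⁵)(1.794)(425.3) = 9.92×10⁻³ m

ΔL = 0.992 cm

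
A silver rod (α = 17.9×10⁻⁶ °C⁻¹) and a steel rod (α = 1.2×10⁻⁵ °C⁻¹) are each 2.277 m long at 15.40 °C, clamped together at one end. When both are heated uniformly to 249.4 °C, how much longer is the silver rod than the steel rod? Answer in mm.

ΔT = 234.00 K
silver: ΔL = 17.9×10⁻⁶ × 2.277 m × 234.00 = 9.5374×10⁻³ m = 9.5374 mm
steel: ΔL = 1.2×10⁻⁵ × 2.277 m × 234.00 = 6.3938×10⁻³ m = 6.3938 mm
difference = 9.5374 − 6.3938 = 3.1436 mm

3.14 mm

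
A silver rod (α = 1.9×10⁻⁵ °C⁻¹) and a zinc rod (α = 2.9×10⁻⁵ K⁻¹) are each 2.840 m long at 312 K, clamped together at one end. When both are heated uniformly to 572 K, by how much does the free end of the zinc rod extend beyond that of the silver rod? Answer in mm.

7.38 mm

ΔT = 260 K
silver: ΔL = 1.9×10⁻⁵ × 2.840 m × 260 = 1.4030×10⁻² m = 14.030 mm
zinc: ΔL = 2.9×10⁻⁵ × 2.840 m × 260 = 2.1414×10⁻² m = 21.414 mm
difference = 21.414 − 14.030 = 7.384 mm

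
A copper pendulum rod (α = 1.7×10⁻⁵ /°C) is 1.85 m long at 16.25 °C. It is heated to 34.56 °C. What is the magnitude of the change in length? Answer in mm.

|ΔT| = |34.56 − 16.25| = 18.31 K
ΔL = αL₀ΔT = (1.7×10⁻⁵)(1.85)(18.31) = 5.76×10⁻⁴ m

ΔL = 0.576 mm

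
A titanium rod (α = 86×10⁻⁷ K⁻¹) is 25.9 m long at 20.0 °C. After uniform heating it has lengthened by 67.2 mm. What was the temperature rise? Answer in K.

ΔL = αL₀ΔT ⇒ ΔT = ΔL / (αL₀)
ΔT = 67.2×10⁻³ m / (86×10⁻⁷ × 25.9 m) = 301.70 K

ΔT = 302 K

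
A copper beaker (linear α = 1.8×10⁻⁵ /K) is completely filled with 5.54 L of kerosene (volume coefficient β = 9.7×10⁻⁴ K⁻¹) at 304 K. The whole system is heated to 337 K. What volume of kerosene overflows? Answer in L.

The beaker also expands: β_container ≈ 3α = 5.4×10⁻⁵ /K
Net overflow = V₀(β_liq − 3α_cont)ΔT
β − 3α = 9.70×10⁻⁴ − 5.4×10⁻⁵ = 9.16×10⁻⁴ /K; ΔT = 33 K
ΔV = 5.54 × 9.16×10⁻⁴ × 33 = 0.167 L

0.167 L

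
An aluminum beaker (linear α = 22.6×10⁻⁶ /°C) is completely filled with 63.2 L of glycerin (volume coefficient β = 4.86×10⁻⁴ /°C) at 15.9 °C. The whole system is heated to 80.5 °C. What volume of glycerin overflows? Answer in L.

1.71 L

The beaker also expands: β_container ≈ 3α = 6.78×10⁻⁵ /K
Net overflow = V₀(β_liq − 3α_cont)ΔT
β − 3α = 4.86×10⁻⁴ − 6.78×10⁻⁵ = 4.182×10⁻⁴ /K; ΔT = 64.6 K
ΔV = 63.2 × 4.182×10⁻⁴ × 64.6 = 1.71 L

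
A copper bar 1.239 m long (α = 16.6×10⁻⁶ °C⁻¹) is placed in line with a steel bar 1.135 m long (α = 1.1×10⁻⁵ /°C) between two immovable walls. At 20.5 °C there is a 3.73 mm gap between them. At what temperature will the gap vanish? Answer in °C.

T = 133 °C

Gap closes when ΔL₁ + ΔL₂ = 3.73 mm = 3.73×10⁻³ m
(α₁L₁ + α₂L₂)ΔT = g
α₁L₁ + α₂L₂ = 16.6×10⁻⁶×1.239 + 1.1×10⁻⁵×1.135 = 3.30524×10⁻⁵ m/K
ΔT = 3.73×10⁻³ / 3.30524×10⁻⁵ = 112.85 K
T = 20.5 + 112.85 = 133.35 °C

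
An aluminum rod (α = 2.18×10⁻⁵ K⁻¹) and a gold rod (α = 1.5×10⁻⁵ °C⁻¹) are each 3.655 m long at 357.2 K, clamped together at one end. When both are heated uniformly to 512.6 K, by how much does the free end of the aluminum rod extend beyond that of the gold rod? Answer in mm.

3.86 mm

ΔT = 155.4 K
aluminum: ΔL = 2.18×10⁻⁵ × 3.655 m × 155.4 = 1.2382×10⁻² m = 12.382 mm
gold: ΔL = 1.5×10⁻⁵ × 3.655 m × 155.4 = 8.5198×10⁻³ m = 8.5198 mm
difference = 12.382 − 8.5198 = 3.8622 mm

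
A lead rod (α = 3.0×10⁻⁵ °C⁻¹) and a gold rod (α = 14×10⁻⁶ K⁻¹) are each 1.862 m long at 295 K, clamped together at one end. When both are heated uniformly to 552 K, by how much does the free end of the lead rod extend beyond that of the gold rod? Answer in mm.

7.66 mm

ΔT = 257 K
lead: ΔL = 3.0×10⁻⁵ × 1.862 m × 257 = 1.4356×10⁻² m = 14.356 mm
gold: ΔL = 14×10⁻⁶ × 1.862 m × 257 = 6.6995×10⁻³ m = 6.6995 mm
difference = 14.356 − 6.6995 = 7.6565 mm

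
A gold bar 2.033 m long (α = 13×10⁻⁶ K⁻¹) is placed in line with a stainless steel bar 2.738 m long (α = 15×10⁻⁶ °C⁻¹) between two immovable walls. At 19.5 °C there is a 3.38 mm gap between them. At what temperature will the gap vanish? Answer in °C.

α₁L₁ = 2.6429×10⁻⁵ m/K, α₂L₂ = 4.107×10⁻⁵ m/K → total 6.7499×10⁻⁵ m/K
ΔT = g/(α₁L₁+α₂L₂) = 3.38×10⁻³ / 6.7499×10⁻⁵ = 50.075 K
T = 19.5 + 50.075 = 69.575 °C

T = 69.6 °C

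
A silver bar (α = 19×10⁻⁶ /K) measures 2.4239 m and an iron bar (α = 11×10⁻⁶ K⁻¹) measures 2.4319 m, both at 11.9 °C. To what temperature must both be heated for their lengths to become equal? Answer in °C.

L₁(1 + α₁ΔT) = L₂(1 + α₂ΔT) ⇒ ΔT = (L₂ − L₁)/(α₁L₁ − α₂L₂)
L₂ − L₁ = 2.4319 − 2.4239 = 8.00×10⁻³ m
α₁L₁ − α₂L₂ = 19×10⁻⁶×2.4239 − 11×10⁻⁶×2.4319 = 1.93032×10⁻⁵ m/K
ΔT = 8.00×10⁻³ / 1.93032×10⁻⁵ = 414.439 K
T = 11.9 + 414.439 = 426.339 °C

T = 426.3 °C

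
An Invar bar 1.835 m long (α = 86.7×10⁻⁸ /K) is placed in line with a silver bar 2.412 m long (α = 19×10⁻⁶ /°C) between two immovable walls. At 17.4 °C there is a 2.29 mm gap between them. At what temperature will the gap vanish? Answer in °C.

T = 65.7 °C

α₁L₁ = 1.590945×10⁻⁶ m/K, α₂L₂ = 4.5828×10⁻⁵ m/K → total 4.7418945×10⁻⁵ m/K
ΔT = g/(α₁L₁+α₂L₂) = 2.29×10⁻³ / 4.7418945×10⁻⁵ = 48.293 K
T = 17.4 + 48.293 = 65.693 °C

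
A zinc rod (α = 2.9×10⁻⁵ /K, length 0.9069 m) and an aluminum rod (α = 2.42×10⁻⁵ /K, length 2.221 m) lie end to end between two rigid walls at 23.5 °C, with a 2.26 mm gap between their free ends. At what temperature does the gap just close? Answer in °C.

T = 51.7 °C

α₁L₁ = 2.63001×10⁻⁵ m/K, α₂L₂ = 5.37482×10⁻⁵ m/K → total 8.00483×10⁻⁵ m/K
ΔT = g/(α₁L₁+α₂L₂) = 2.26×10⁻³ / 8.00483×10⁻⁵ = 28.233 K
T = 23.5 + 28.233 = 51.733 °C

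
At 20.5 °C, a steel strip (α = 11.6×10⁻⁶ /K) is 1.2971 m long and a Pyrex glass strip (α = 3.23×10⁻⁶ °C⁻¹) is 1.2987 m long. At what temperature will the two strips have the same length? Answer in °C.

Equal length when α₁L₁ΔT − α₂L₂ΔT = L₂ − L₁ = 1.60×10⁻³ m
α₁L₁ = 1.504636×10⁻⁵, α₂L₂ = 4.194801×10⁻⁶ → Δ(αL) = 1.0851559×10⁻⁵ m/K
ΔT = 1.60×10⁻³ / 1.0851559×10⁻⁵ = 147.444 K, so T = 20.5 + 147.444 = 167.944 °C

T = 167.9 °C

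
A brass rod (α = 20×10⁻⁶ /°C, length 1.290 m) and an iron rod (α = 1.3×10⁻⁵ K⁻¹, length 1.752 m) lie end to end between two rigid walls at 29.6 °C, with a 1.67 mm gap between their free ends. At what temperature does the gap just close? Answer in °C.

α₁L₁ = 2.580×10⁻⁵ m/K, α₂L₂ = 2.2776×10⁻⁵ m/K → total 4.8576×10⁻⁵ m/K
ΔT = g/(α₁L₁+α₂L₂) = 1.67×10⁻³ / 4.8576×10⁻⁵ = 34.379 K
T = 29.6 + 34.379 = 63.979 °C

T = 64.0 °C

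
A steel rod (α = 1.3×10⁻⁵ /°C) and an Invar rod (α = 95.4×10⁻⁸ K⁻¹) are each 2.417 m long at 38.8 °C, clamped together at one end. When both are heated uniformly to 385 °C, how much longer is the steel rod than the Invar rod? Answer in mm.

10.1 mm

ΔT = 346.2 K
steel: ΔL = 1.3×10⁻⁵ × 2.417 m × 346.2 = 1.0878×10⁻² m = 10.878 mm
Invar: ΔL = 95.4×10⁻⁸ × 2.417 m × 346.2 = 7.9827×10⁻⁴ m = 0.79827 mm
difference = 10.878 − 0.79827 = 10.07973 mm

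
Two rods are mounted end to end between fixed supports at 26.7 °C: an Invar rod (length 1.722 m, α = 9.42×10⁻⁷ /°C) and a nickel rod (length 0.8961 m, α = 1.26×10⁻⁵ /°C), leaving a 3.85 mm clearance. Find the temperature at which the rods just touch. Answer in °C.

T = 325 °C

Gap closes when ΔL₁ + ΔL₂ = 3.85 mm = 3.85×10⁻³ m
(α₁L₁ + α₂L₂)ΔT = g
α₁L₁ + α₂L₂ = 9.42×10⁻⁷×1.722 + 1.26×10⁻⁵×0.8961 = 1.2912984×10⁻⁵ m/K
ΔT = 3.85×10⁻³ / 1.2912984×10⁻⁵ = 298.15 K
T = 26.7 + 298.15 = 324.85 °C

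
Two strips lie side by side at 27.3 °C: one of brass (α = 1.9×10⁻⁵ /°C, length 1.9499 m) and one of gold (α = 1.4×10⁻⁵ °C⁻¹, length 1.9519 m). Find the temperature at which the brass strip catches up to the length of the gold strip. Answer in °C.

T = 233.0 °C

Equal length when α₁L₁ΔT − α₂L₂ΔT = L₂ − L₁ = 2.00×10⁻³ m
α₁L₁ = 3.70481×10⁻⁵, α₂L₂ = 2.73266×10⁻⁵ → Δ(αL) = 9.7215×10⁻⁶ m/K
ΔT = 2.00×10⁻³ / 9.7215×10⁻⁶ = 205.730 K, so T = 27.3 + 205.730 = 233.030 °C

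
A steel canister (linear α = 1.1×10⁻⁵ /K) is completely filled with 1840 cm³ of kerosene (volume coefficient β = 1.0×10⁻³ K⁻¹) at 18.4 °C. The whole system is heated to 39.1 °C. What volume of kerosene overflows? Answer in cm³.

The canister also expands: β_container ≈ 3α = 3.3×10⁻⁵ /K
Net overflow = V₀(β_liq − 3α_cont)ΔT
β − 3α = 1.00×10⁻³ − 3.3×10⁻⁵ = 9.67×10⁻⁴ /K; ΔT = 20.7 K
ΔV = 1840 × 9.67×10⁻⁴ × 20.7 = 36.8 cm³

36.8 cm³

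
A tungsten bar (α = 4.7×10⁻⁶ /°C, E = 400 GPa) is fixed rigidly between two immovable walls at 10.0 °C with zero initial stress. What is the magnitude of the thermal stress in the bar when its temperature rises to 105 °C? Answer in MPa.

σ = 179 MPa

Fully constrained: the free strain ε = αΔT is blocked, so σ = Eε = EαΔT.
|ΔT| = 95.0 K
σ = 400×10⁹ × 4.7×10⁻⁶ × 95.0 = 1.79×10⁸ Pa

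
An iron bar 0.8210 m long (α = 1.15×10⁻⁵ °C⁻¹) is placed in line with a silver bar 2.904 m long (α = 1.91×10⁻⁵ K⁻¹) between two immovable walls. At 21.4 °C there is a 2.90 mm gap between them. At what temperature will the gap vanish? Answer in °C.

α₁L₁ = 9.4415×10⁻⁶ m/K, α₂L₂ = 5.54664×10⁻⁵ m/K → total 6.49079×10⁻⁵ m/K
ΔT = g/(α₁L₁+α₂L₂) = 2.90×10⁻³ / 6.49079×10⁻⁵ = 44.679 K
T = 21.4 + 44.679 = 66.079 °C

T = 66.1 °C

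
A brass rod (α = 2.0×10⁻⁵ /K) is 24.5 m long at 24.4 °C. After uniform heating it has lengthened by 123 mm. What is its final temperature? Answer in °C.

T = 275 °C

ΔL = αL₀ΔT ⇒ ΔT = ΔL / (αL₀)
ΔT = 123×10⁻³ m / (2.0×10⁻⁵ × 24.5 m) = 251.02 K
T = 24.4 + 251.02 = 275.42 °C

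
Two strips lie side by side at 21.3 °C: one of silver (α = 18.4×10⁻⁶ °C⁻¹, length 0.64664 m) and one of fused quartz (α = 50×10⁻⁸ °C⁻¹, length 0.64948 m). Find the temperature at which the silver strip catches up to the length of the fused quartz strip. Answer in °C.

T = 266.7 °C

L₁(1 + α₁ΔT) = L₂(1 + α₂ΔT) ⇒ ΔT = (L₂ − L₁)/(α₁L₁ − α₂L₂)
L₂ − L₁ = 0.64948 − 0.64664 = 2.84×10⁻³ m
α₁L₁ − α₂L₂ = 18.4×10⁻⁶×0.64664 − 50×10⁻⁸×0.64948 = 1.1573436×10⁻⁵ m/K
ΔT = 2.84×10⁻³ / 1.1573436×10⁻⁵ = 245.390 K
T = 21.3 + 245.390 = 266.690 °C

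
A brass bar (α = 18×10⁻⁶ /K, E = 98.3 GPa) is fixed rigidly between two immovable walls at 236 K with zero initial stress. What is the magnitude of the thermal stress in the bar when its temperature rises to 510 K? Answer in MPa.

Fully constrained: the free strain ε = αΔT is blocked, so σ = Eε = EαΔT.
|ΔT| = 274 K
σ = 98.3×10⁹ × 18×10⁻⁶ × 274 = 4.85×10⁸ Pa

σ = 485 MPa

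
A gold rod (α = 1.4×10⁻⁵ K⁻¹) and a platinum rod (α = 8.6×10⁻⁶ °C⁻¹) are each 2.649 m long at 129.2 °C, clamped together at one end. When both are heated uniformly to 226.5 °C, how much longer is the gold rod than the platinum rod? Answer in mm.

ΔT = 97.3 K
gold: ΔL = 1.4×10⁻⁵ × 2.649 m × 97.3 = 3.6085×10⁻³ m = 3.6085 mm
platinum: ΔL = 8.6×10⁻⁶ × 2.649 m × 97.3 = 2.2166×10⁻³ m = 2.2166 mm
difference = 3.6085 − 2.2166 = 1.3919 mm

1.39 mm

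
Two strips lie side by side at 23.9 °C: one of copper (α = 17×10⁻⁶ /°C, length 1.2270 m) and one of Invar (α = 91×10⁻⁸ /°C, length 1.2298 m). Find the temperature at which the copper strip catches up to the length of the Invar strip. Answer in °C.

T = 165.7 °C

L₁(1 + α₁ΔT) = L₂(1 + α₂ΔT) ⇒ ΔT = (L₂ − L₁)/(α₁L₁ − α₂L₂)
L₂ − L₁ = 1.2298 − 1.2270 = 2.80×10⁻³ m
α₁L₁ − α₂L₂ = 17×10⁻⁶×1.2270 − 91×10⁻⁸×1.2298 = 1.9739882×10⁻⁵ m/K
ΔT = 2.80×10⁻³ / 1.9739882×10⁻⁵ = 141.845 K
T = 23.9 + 141.845 = 165.745 °C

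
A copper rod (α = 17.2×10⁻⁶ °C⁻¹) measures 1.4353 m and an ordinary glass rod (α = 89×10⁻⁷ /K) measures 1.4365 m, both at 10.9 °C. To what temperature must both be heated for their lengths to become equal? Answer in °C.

T = 111.7 °C

Equal length when α₁L₁ΔT − α₂L₂ΔT = L₂ − L₁ = 1.20×10⁻³ m
α₁L₁ = 2.468716×10⁻⁵, α₂L₂ = 1.278485×10⁻⁵ → Δ(αL) = 1.190231×10⁻⁵ m/K
ΔT = 1.20×10⁻³ / 1.190231×10⁻⁵ = 100.821 K, so T = 10.9 + 100.821 = 111.721 °C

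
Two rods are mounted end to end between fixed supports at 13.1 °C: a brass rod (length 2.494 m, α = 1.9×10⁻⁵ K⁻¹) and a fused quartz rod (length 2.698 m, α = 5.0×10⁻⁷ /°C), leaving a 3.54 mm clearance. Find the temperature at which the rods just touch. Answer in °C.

α₁L₁ = 4.7386×10⁻⁵ m/K, α₂L₂ = 1.349×10⁻⁶ m/K → total 4.8735×10⁻⁵ m/K
ΔT = g/(α₁L₁+α₂L₂) = 3.54×10⁻³ / 4.8735×10⁻⁵ = 72.638 K
T = 13.1 + 72.638 = 85.738 °C

T = 85.7 °C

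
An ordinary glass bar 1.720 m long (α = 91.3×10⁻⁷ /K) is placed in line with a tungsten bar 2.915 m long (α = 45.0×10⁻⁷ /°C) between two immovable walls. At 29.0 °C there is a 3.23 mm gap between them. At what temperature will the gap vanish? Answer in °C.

Gap closes when ΔL₁ + ΔL₂ = 3.23 mm = 3.23×10⁻³ m
(α₁L₁ + α₂L₂)ΔT = g
α₁L₁ + α₂L₂ = 91.3×10⁻⁷×1.720 + 45.0×10⁻⁷×2.915 = 2.88211×10⁻⁵ m/K
ΔT = 3.23×10⁻³ / 2.88211×10⁻⁵ = 112.07 K
T = 29.0 + 112.07 = 141.07 °C

T = 141 °C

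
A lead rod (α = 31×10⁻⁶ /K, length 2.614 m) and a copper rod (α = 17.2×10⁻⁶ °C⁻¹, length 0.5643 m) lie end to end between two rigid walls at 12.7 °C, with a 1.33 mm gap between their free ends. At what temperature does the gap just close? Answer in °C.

T = 27.4 °C

α₁L₁ = 8.1034×10⁻⁵ m/K, α₂L₂ = 9.70596×10⁻⁶ m/K → total 9.073996×10⁻⁵ m/K
ΔT = g/(α₁L₁+α₂L₂) = 1.33×10⁻³ / 9.073996×10⁻⁵ = 14.657 K
T = 12.7 + 14.657 = 27.357 °C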